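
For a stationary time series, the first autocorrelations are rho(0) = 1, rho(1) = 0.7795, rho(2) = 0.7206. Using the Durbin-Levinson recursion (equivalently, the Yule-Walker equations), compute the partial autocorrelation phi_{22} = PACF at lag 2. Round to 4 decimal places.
\phi_{22} = 0.2879

The PACF at lag k is phi_{kk}, the last component of the solution
to the Yule-Walker system G_k phi = r_k where
  (G_k)_{ij} = rho(|i - j|), (r_k)_i = rho(i), i,j = 1..k.
Equivalently, Durbin-Levinson gives phi_{kk} iteratively:
  phi_{11} = rho(1)
  phi_{kk} = [rho(k) - sum_{j=1..k-1} phi_{k-1,j} rho(k-j)]
            / [1 - sum_{j=1..k-1} phi_{k-1,j} rho(j)],
  phi_{k,j} = phi_{k-1,j} - phi_{kk} phi_{k-1,k-j},  j = 1..k-1.
Step k = 1:
  phi_11 = rho(1) = 0.7795.
Step k = 2:
  phi_22 = [rho(2) - phi_11 rho(1)] / [1 - phi_11 rho(1)] = [0.7206 - (0.7795)(0.7795)] / [1 - (0.7795)(0.7795)]
         = 0.11297975 / 0.39237975 = 0.2879.
Therefore phi_{22} = 0.2879.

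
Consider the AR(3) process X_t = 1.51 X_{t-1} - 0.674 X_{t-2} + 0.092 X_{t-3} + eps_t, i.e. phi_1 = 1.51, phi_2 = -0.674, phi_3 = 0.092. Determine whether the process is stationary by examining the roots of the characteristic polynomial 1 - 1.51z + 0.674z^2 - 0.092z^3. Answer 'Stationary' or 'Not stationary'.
\text{Stationary}

The AR(p) characteristic polynomial is P(z) = 1 - 1.51z + 0.674z^2 - 0.092z^3.
Stationarity requires all roots to lie outside the unit circle, i.e. |z| > 1 for every root.
Degree 3: look for a simple real root z0 first, then factor out (1 - z/z0) and solve the remaining quadratic.
Testing z0 = 2.5: P(2.5) = 1 + (-1.51)(2.5) + (0.674)(2.5)^2 + (-0.092)(2.5)^3
  = 1 + (-3.775) + (4.2125) + (-1.4375) = 0.  So z_0 = 2.5 is a root, |z_0| = 2.5.
Divide out the factor (1 - 0.4 z) = (1 - z/z0) (since 1/z0 = 0.4):
  P(z) = (1 - 0.4 z)(1 + (-1.11) z + (0.23) z^2)
  [check: z-coef -1.11 - (0.4) = -1.51; z^2-coef 0.23 - (0.4)(-1.11) = 0.674; z^3-coef -(0.4)(0.23) = -0.092.]
Remaining roots from the quadratic factor 1 + (-1.11) z + (0.23) z^2:
  Set 1 + (-1.11) z + (0.23) z^2 = 0, i.e. a z^2 + b z + c = 0 with a = 0.23, b = -1.11, c = 1.
  Discriminant D = b^2 - 4ac = (-1.11)^2 - 4*(0.23)*1 = 1.2321 - (0.92) = 0.3121.
  D >= 0, so the roots are real: z = (-b +/- sqrt(D)) / (2a) = (1.11 +/- 0.558659) / (0.46).
    z_1 = (1.11 + 0.558659) / (0.46) = 3.6275,   |z_1| = 3.6275.
    z_2 = (1.11 - 0.558659) / (0.46) = 1.1986,   |z_2| = 1.1986.
Moduli of all roots: 2.5000, 3.6275, 1.1986.
All moduli strictly greater than 1? Yes.
Verdict: Stationary.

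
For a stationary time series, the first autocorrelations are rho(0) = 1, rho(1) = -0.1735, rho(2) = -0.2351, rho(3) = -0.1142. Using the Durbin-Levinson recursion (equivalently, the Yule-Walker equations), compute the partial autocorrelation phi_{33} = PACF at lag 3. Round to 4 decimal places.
\phi_{33} = -0.2380

The PACF at lag k is phi_{kk}, the last component of the solution
to the Yule-Walker system G_k phi = r_k where
  (G_k)_{ij} = rho(|i - j|), (r_k)_i = rho(i), i,j = 1..k.
Equivalently, Durbin-Levinson gives phi_{kk} iteratively:
  phi_{11} = rho(1)
  phi_{kk} = [rho(k) - sum_{j=1..k-1} phi_{k-1,j} rho(k-j)]
            / [1 - sum_{j=1..k-1} phi_{k-1,j} rho(j)],
  phi_{k,j} = phi_{k-1,j} - phi_{kk} phi_{k-1,k-j},  j = 1..k-1.
Step k = 1:
  phi_11 = rho(1) = -0.1735.
Step k = 2:
  phi_22 = [rho(2) - phi_11 rho(1)] / [1 - phi_11 rho(1)] = [-0.2351 - (-0.1735)(-0.1735)] / [1 - (-0.1735)(-0.1735)]
         = -0.26520225 / 0.96989775 = -0.273433.
  Update: phi_21 = phi_11 - phi_22 phi_11 = -0.1735 - (-0.273433)(-0.1735) = -0.220941.
Step k = 3:
  phi_33 = [rho(3) - phi_21 rho(2) - phi_22 rho(1)] / [1 - phi_21 rho(1) - phi_22 rho(2)]
    numerator   = -0.1142 - (-0.220941)(-0.2351) - (-0.273433)(-0.1735) = -0.21358381
    denominator = 1 - (-0.220941)(-0.1735) - (-0.273433)(-0.2351) = 0.89738265
  phi_33 = -0.21358381 / 0.89738265 = -0.238.
Therefore phi_{33} = -0.2380.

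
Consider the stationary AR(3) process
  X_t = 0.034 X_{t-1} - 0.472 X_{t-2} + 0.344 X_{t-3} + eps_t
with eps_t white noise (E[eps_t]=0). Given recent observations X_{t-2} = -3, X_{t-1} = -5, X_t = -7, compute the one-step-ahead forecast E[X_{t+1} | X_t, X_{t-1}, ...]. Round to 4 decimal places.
E[X_{t+1} \mid \mathcal F_t] = 1.0900

For an AR(p) model X_t = c + sum_i phi_i X_{t-i} + eps_t, the
one-step-ahead conditional mean is
  E[X_{t+1} | X_t, ...] = c + sum_i phi_i X_{t+1-i}.
Substitute known values:
  E[X_{t+1} | ...] = (0.034) * (-7) + (-0.472) * (-5) + (0.344) * (-3)
                   = 1.0900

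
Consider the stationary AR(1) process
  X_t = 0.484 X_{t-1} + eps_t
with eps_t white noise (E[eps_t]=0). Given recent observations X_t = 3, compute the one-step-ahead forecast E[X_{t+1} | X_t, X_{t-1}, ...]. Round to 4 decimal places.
E[X_{t+1} \mid \mathcal F_t] = 1.4520

For an AR(p) model X_t = c + sum_i phi_i X_{t-i} + eps_t, the
one-step-ahead conditional mean is
  E[X_{t+1} | X_t, ...] = c + sum_i phi_i X_{t+1-i}.
Substitute known values:
  E[X_{t+1} | ...] = (0.484) * (3)
                   = 1.4520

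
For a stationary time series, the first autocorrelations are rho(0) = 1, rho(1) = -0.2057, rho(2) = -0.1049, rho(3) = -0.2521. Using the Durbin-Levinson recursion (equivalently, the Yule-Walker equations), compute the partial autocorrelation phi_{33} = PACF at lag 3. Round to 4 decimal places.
\phi_{33} = -0.3300

The PACF at lag k is phi_{kk}, the last component of the solution
to the Yule-Walker system G_k phi = r_k where
  (G_k)_{ij} = rho(|i - j|), (r_k)_i = rho(i), i,j = 1..k.
Equivalently, Durbin-Levinson gives phi_{kk} iteratively:
  phi_{11} = rho(1)
  phi_{kk} = [rho(k) - sum_{j=1..k-1} phi_{k-1,j} rho(k-j)]
            / [1 - sum_{j=1..k-1} phi_{k-1,j} rho(j)],
  phi_{k,j} = phi_{k-1,j} - phi_{kk} phi_{k-1,k-j},  j = 1..k-1.
Step k = 1:
  phi_11 = rho(1) = -0.2057.
Step k = 2:
  phi_22 = [rho(2) - phi_11 rho(1)] / [1 - phi_11 rho(1)] = [-0.1049 - (-0.2057)(-0.2057)] / [1 - (-0.2057)(-0.2057)]
         = -0.14721249 / 0.95768751 = -0.153717.
  Update: phi_21 = phi_11 - phi_22 phi_11 = -0.2057 - (-0.153717)(-0.2057) = -0.23732.
Step k = 3:
  phi_33 = [rho(3) - phi_21 rho(2) - phi_22 rho(1)] / [1 - phi_21 rho(1) - phi_22 rho(2)]
    numerator   = -0.2521 - (-0.23732)(-0.1049) - (-0.153717)(-0.2057) = -0.30861433
    denominator = 1 - (-0.23732)(-0.2057) - (-0.153717)(-0.1049) = 0.9350585
  phi_33 = -0.30861433 / 0.9350585 = -0.33.
Therefore phi_{33} = -0.3300.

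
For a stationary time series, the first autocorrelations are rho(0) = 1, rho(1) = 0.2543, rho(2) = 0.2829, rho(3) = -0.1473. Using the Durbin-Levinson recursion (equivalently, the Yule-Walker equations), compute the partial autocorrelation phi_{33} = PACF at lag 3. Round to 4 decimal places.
\phi_{33} = -0.2960

The PACF at lag k is phi_{kk}, the last component of the solution
to the Yule-Walker system G_k phi = r_k where
  (G_k)_{ij} = rho(|i - j|), (r_k)_i = rho(i), i,j = 1..k.
Equivalently, Durbin-Levinson gives phi_{kk} iteratively:
  phi_{11} = rho(1)
  phi_{kk} = [rho(k) - sum_{j=1..k-1} phi_{k-1,j} rho(k-j)]
            / [1 - sum_{j=1..k-1} phi_{k-1,j} rho(j)],
  phi_{k,j} = phi_{k-1,j} - phi_{kk} phi_{k-1,k-j},  j = 1..k-1.
Step k = 1:
  phi_11 = rho(1) = 0.2543.
Step k = 2:
  phi_22 = [rho(2) - phi_11 rho(1)] / [1 - phi_11 rho(1)] = [0.2829 - (0.2543)(0.2543)] / [1 - (0.2543)(0.2543)]
         = 0.21823151 / 0.93533151 = 0.23332.
  Update: phi_21 = phi_11 - phi_22 phi_11 = 0.2543 - (0.23332)(0.2543) = 0.194967.
Step k = 3:
  phi_33 = [rho(3) - phi_21 rho(2) - phi_22 rho(1)] / [1 - phi_21 rho(1) - phi_22 rho(2)]
    numerator   = -0.1473 - (0.194967)(0.2829) - (0.23332)(0.2543) = -0.26178935
    denominator = 1 - (0.194967)(0.2543) - (0.23332)(0.2829) = 0.88441374
  phi_33 = -0.26178935 / 0.88441374 = -0.296.
Therefore phi_{33} = -0.2960.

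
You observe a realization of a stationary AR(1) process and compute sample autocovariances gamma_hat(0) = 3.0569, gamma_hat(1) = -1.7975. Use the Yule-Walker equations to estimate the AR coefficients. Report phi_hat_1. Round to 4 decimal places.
\hat\phi_{1} = -0.5880

The Yule-Walker equations for an AR(p) process read, in matrix form,
  Gamma_p phi = r_p,   with   (Gamma_p)_{ij} = gamma(|i - j|),
                       (r_p)_i = gamma(i),   i,j = 1..p.
Substitute the sample gammas (Toeplitz matrix and right-hand side of size 1):
  Gamma_p = [[3.0569]]
  r_p     = [-1.7975]
With p = 1 this is the single equation gamma(0) phi_1 = gamma(1):
  phi_hat_1 = gamma(1) / gamma(0) = -1.7975 / 3.0569 = -0.5880.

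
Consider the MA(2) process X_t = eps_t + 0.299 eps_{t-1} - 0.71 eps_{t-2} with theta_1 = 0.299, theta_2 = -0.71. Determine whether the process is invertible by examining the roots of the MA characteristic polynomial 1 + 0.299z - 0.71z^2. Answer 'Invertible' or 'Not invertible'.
\text{Not invertible}

The MA(q) characteristic polynomial is P(z) = 1 + 0.299z - 0.71z^2.
Invertibility requires all roots to lie outside the unit circle, i.e. |z| > 1 for every root.
Set 1 + (0.299) z + (-0.71) z^2 = 0, i.e. a z^2 + b z + c = 0 with a = -0.71, b = 0.299, c = 1.
Discriminant D = b^2 - 4ac = (0.299)^2 - 4*(-0.71)*1 = 0.089401 - (-2.84) = 2.929401.
D >= 0, so the roots are real: z = (-b +/- sqrt(D)) / (2a) = (-0.299 +/- 1.711549) / (-1.42).
  z_1 = (-0.299 + 1.711549) / (-1.42) = -0.9948,   |z_1| = 0.9948.
  z_2 = (-0.299 - 1.711549) / (-1.42) = 1.4159,   |z_2| = 1.4159.
Moduli of all roots: 0.9948, 1.4159.
All moduli strictly greater than 1? No.
Verdict: Not invertible.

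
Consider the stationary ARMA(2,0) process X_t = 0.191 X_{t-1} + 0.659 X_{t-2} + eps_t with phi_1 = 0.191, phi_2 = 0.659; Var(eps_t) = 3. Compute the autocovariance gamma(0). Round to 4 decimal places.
\gamma(0) = 7.7273

Multiply the model equation by X_{t-k} and take expectations. With theta_0 = psi_0 = 1 and psi_j the MA(infinity) weights, this gives
  gamma(k) - sum_i phi_i gamma(k-i) = c_k,
  c_k = sigma^2 * sum_{j=k..q} theta_j psi_{j-k}   (c_k = 0 for k > q),
using gamma(-m) = gamma(m).
Pure AR (q = 0): c_0 = sigma^2 = 3, c_k = 0 for k >= 1.
Equations for k = 0, 1, 2 (AR order 2, c_2 = 0):
  (E0) gamma(0) = phi_1 gamma(1) + phi_2 gamma(2) + c_0
  (E1) gamma(1) = phi_1 gamma(0) + phi_2 gamma(1) + c_1
  (E2) gamma(2) = phi_1 gamma(1) + phi_2 gamma(0)
From (E1): gamma(1) = A gamma(0) + B with
  A = phi_1 / (1 - phi_2) = 0.191 / 0.341 = 0.560117,   B = c_1 / (1 - phi_2) = 0 / 0.341 = 0.
Insert (E2) into (E0): gamma(0) (1 - phi_2^2) = phi_1 (1 + phi_2) gamma(1) + c_0.
  phi_1 (1 + phi_2) = (0.191)(1.659) = 0.316869,   1 - phi_2^2 = 0.565719.
Replace gamma(1) by A gamma(0) + B and collect gamma(0):
  gamma(0) [0.565719 - (0.316869)(0.560117)] = c_0 = 3
  gamma(0) * 0.388235 = 3
  gamma(0) = 3 / 0.388235 = 7.727275.
Therefore gamma(0) = 7.7273 (to 4 decimal places).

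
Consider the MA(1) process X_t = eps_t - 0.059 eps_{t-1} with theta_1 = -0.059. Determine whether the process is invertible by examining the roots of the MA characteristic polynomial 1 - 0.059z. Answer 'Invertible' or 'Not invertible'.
\text{Invertible}

The MA(q) characteristic polynomial is P(z) = 1 - 0.059z.
Invertibility requires all roots to lie outside the unit circle, i.e. |z| > 1 for every root.
This is linear in z: 1 + (-0.059) z = 0  =>  z = -1/(-0.059) = 16.949153,  |z| = 16.949153.
Moduli of all roots: 16.9492.
All moduli strictly greater than 1? Yes.
Verdict: Invertible.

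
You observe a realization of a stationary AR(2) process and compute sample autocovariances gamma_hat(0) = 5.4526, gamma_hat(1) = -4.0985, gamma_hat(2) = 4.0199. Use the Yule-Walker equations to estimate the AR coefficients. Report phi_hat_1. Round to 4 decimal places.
\hat\phi_{1} = -0.4540

The Yule-Walker equations for an AR(p) process read, in matrix form,
  Gamma_p phi = r_p,   with   (Gamma_p)_{ij} = gamma(|i - j|),
                       (r_p)_i = gamma(i),   i,j = 1..p.
Substitute the sample gammas (Toeplitz matrix and right-hand side of size 2):
  Gamma_p = [[5.4526, -4.0985], [-4.0985, 5.4526]]
  r_p     = [-4.0985, 4.0199]
Written out:
  5.4526 phi_1 - 4.0985 phi_2 = -4.0985
  -4.0985 phi_1 + 5.4526 phi_2 = 4.0199
Solve by Cramer's rule:
  det = gamma(0)^2 - gamma(1)^2 = (5.4526)^2 - (-4.0985)^2 = 29.73084676 - 16.79770225 = 12.93314451
  phi_hat_1 = [gamma(1) gamma(0) - gamma(1) gamma(2)] / det = [(-4.0985)(5.4526) - (-4.0985)(4.0199)] / 12.93314451 = -5.87192095 / 12.93314451 = -0.454
  phi_hat_2 = [gamma(0) gamma(2) - gamma(1)^2] / det = [(5.4526)(4.0199) - (-4.0985)^2] / 12.93314451 = 5.12120449 / 12.93314451 = 0.396
So phi_hat = [-0.4540, 0.3960].
Therefore phi_hat_1 = -0.4540.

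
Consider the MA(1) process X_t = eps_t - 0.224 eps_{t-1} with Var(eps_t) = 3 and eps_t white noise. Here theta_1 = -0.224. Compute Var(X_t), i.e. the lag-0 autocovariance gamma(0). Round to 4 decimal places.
\gamma(0) = 3.1505

For an MA(q) process X_t = eps_t + sum_i theta_i eps_{t-i} with
Var(eps_t) = sigma^2, the variance is
  gamma(0) = sigma^2 * (1 + sum_i theta_i^2).
  sum_i theta_i^2 = (-0.224)^2 = 0.050176.
  gamma(0) = 3 * (1 + 0.050176) = 3 * 1.050176 = 3.150528, which rounds to 3.1505.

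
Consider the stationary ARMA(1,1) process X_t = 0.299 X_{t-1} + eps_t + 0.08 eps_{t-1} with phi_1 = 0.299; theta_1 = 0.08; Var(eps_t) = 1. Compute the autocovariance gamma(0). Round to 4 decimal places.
\gamma(0) = 1.1577

Multiply the model equation by X_{t-k} and take expectations. With theta_0 = psi_0 = 1 and psi_j the MA(infinity) weights, this gives
  gamma(k) - sum_i phi_i gamma(k-i) = c_k,
  c_k = sigma^2 * sum_{j=k..q} theta_j psi_{j-k}   (c_k = 0 for k > q),
using gamma(-m) = gamma(m).
psi-weights needed (psi_j = theta_j + sum_i phi_i psi_{j-i}):
  psi_1 = theta_1 + phi_1 = 0.08 + (0.299) = 0.379
Right-hand sides:
  c_0 = sigma^2 (1 + theta_1 psi_1) = 1 * (1 + (0.08)(0.379)) = 1 * 1.03032 = 1.03032
  c_1 = sigma^2 theta_1 = 1 * (0.08) = 0.08
  c_2 = 0
Equations for k = 0 and k = 1 (AR order 1):
  gamma(0) = phi_1 gamma(1) + c_0
  gamma(1) = phi_1 gamma(0) + c_1
Substituting the second into the first: gamma(0) (1 - phi_1^2) = c_0 + phi_1 c_1, so
  gamma(0) = (c_0 + phi_1 c_1) / (1 - phi_1^2) = (1.03032 + (0.299)(0.08)) / (1 - (0.299)^2) = 1.05424 / 0.910599 = 1.157743.
Therefore gamma(0) = 1.1577 (to 4 decimal places).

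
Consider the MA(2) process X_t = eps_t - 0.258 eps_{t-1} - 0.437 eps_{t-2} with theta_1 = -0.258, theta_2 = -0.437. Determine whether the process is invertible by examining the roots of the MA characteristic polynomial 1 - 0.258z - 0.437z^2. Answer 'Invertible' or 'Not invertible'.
\text{Invertible}

The MA(q) characteristic polynomial is P(z) = 1 - 0.258z - 0.437z^2.
Invertibility requires all roots to lie outside the unit circle, i.e. |z| > 1 for every root.
Set 1 + (-0.258) z + (-0.437) z^2 = 0, i.e. a z^2 + b z + c = 0 with a = -0.437, b = -0.258, c = 1.
Discriminant D = b^2 - 4ac = (-0.258)^2 - 4*(-0.437)*1 = 0.066564 - (-1.748) = 1.814564.
D >= 0, so the roots are real: z = (-b +/- sqrt(D)) / (2a) = (0.258 +/- 1.347058) / (-0.874).
  z_1 = (0.258 + 1.347058) / (-0.874) = -1.8365,   |z_1| = 1.8365.
  z_2 = (0.258 - 1.347058) / (-0.874) = 1.2461,   |z_2| = 1.2461.
Moduli of all roots: 1.8365, 1.2461.
All moduli strictly greater than 1? Yes.
Verdict: Invertible.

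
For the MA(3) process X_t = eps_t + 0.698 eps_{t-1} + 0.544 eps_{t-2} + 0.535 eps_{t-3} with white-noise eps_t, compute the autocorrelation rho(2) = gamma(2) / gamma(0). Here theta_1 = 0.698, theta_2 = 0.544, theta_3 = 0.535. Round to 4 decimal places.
\rho(2) = 0.4433

For an MA(q) process with theta_0 = 1, the autocovariance is
  gamma(k) = sigma^2 * sum_{i=0..q-k} theta_i * theta_{i+k},
and rho(k) = gamma(k) / gamma(0). Sigma^2 cancels.
  numerator   = (1)*(0.544) + (0.698)*(0.535) = 0.91743.
  denominator = (1)^2 + (0.698)^2 + (0.544)^2 + (0.535)^2 = 2.069365.
  rho(2) = 0.91743 / 2.069365 = 0.4433.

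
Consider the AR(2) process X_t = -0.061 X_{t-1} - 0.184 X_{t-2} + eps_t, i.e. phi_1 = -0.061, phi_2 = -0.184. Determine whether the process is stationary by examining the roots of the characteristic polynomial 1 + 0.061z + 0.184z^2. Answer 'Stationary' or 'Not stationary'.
\text{Stationary}

The AR(p) characteristic polynomial is P(z) = 1 + 0.061z + 0.184z^2.
Stationarity requires all roots to lie outside the unit circle, i.e. |z| > 1 for every root.
Set 1 + (0.061) z + (0.184) z^2 = 0, i.e. a z^2 + b z + c = 0 with a = 0.184, b = 0.061, c = 1.
Discriminant D = b^2 - 4ac = (0.061)^2 - 4*(0.184)*1 = 0.003721 - (0.736) = -0.732279.
D < 0, so the roots are the complex-conjugate pair z = (-b +/- i sqrt(-D)) / (2a) = -0.1658 +/- 2.3254i.
For a conjugate pair |z|^2 = z * conj(z) = (product of roots) = c/a = 1/(0.184) = 5.434783, so |z| = sqrt(5.434783) = 2.3313 for both roots.
Moduli of all roots: 2.3313, 2.3313.
All moduli strictly greater than 1? Yes.
Verdict: Stationary.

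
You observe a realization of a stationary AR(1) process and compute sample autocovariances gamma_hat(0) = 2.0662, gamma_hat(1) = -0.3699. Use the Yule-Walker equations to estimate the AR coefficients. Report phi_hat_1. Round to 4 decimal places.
\hat\phi_{1} = -0.1790

The Yule-Walker equations for an AR(p) process read, in matrix form,
  Gamma_p phi = r_p,   with   (Gamma_p)_{ij} = gamma(|i - j|),
                       (r_p)_i = gamma(i),   i,j = 1..p.
Substitute the sample gammas (Toeplitz matrix and right-hand side of size 1):
  Gamma_p = [[2.0662]]
  r_p     = [-0.3699]
With p = 1 this is the single equation gamma(0) phi_1 = gamma(1):
  phi_hat_1 = gamma(1) / gamma(0) = -0.3699 / 2.0662 = -0.1790.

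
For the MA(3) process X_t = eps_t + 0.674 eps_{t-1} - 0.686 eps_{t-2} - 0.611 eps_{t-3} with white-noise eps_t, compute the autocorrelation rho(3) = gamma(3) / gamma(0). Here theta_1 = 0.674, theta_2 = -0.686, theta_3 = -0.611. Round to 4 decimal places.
\rho(3) = -0.2659

For an MA(q) process with theta_0 = 1, the autocovariance is
  gamma(k) = sigma^2 * sum_{i=0..q-k} theta_i * theta_{i+k},
and rho(k) = gamma(k) / gamma(0). Sigma^2 cancels.
  numerator   = (1)*(-0.611) = -0.611.
  denominator = (1)^2 + (0.674)^2 + (-0.686)^2 + (-0.611)^2 = 2.298193.
  rho(3) = -0.611 / 2.298193 = -0.2659.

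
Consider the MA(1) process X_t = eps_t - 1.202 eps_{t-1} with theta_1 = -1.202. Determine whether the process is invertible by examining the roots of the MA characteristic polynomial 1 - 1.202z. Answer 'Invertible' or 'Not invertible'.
\text{Not invertible}

The MA(q) characteristic polynomial is P(z) = 1 - 1.202z.
Invertibility requires all roots to lie outside the unit circle, i.e. |z| > 1 for every root.
This is linear in z: 1 + (-1.202) z = 0  =>  z = -1/(-1.202) = 0.831947,  |z| = 0.831947.
Moduli of all roots: 0.8319.
All moduli strictly greater than 1? No.
Verdict: Not invertible.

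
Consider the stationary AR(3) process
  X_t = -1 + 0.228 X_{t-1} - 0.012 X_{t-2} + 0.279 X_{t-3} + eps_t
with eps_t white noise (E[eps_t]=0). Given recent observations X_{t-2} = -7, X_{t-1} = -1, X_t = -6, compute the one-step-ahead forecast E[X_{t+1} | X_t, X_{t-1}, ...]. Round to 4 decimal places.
E[X_{t+1} \mid \mathcal F_t] = -4.3090

For an AR(p) model X_t = c + sum_i phi_i X_{t-i} + eps_t, the
one-step-ahead conditional mean is
  E[X_{t+1} | X_t, ...] = c + sum_i phi_i X_{t+1-i}.
Substitute known values:
  E[X_{t+1} | ...] = -1 + (0.228) * (-6) + (-0.012) * (-1) + (0.279) * (-7)
                   = -4.3090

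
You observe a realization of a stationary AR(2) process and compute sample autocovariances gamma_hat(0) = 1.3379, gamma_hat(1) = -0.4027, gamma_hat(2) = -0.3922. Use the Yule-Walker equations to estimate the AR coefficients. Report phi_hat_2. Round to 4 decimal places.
\hat\phi_{2} = -0.4220

The Yule-Walker equations for an AR(p) process read, in matrix form,
  Gamma_p phi = r_p,   with   (Gamma_p)_{ij} = gamma(|i - j|),
                       (r_p)_i = gamma(i),   i,j = 1..p.
Substitute the sample gammas (Toeplitz matrix and right-hand side of size 2):
  Gamma_p = [[1.3379, -0.4027], [-0.4027, 1.3379]]
  r_p     = [-0.4027, -0.3922]
Written out:
  1.3379 phi_1 - 0.4027 phi_2 = -0.4027
  -0.4027 phi_1 + 1.3379 phi_2 = -0.3922
Solve by Cramer's rule:
  det = gamma(0)^2 - gamma(1)^2 = (1.3379)^2 - (-0.4027)^2 = 1.78997641 - 0.16216729 = 1.62780912
  phi_hat_1 = [gamma(1) gamma(0) - gamma(1) gamma(2)] / det = [(-0.4027)(1.3379) - (-0.4027)(-0.3922)] / 1.62780912 = -0.69671127 / 1.62780912 = -0.428
  phi_hat_2 = [gamma(0) gamma(2) - gamma(1)^2] / det = [(1.3379)(-0.3922) - (-0.4027)^2] / 1.62780912 = -0.68689167 / 1.62780912 = -0.422
So phi_hat = [-0.4280, -0.4220].
Therefore phi_hat_2 = -0.4220.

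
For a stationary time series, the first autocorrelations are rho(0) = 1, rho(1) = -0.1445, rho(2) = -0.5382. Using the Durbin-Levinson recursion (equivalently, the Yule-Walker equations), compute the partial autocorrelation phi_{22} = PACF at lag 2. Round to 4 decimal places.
\phi_{22} = -0.5710

The PACF at lag k is phi_{kk}, the last component of the solution
to the Yule-Walker system G_k phi = r_k where
  (G_k)_{ij} = rho(|i - j|), (r_k)_i = rho(i), i,j = 1..k.
Equivalently, Durbin-Levinson gives phi_{kk} iteratively:
  phi_{11} = rho(1)
  phi_{kk} = [rho(k) - sum_{j=1..k-1} phi_{k-1,j} rho(k-j)]
            / [1 - sum_{j=1..k-1} phi_{k-1,j} rho(j)],
  phi_{k,j} = phi_{k-1,j} - phi_{kk} phi_{k-1,k-j},  j = 1..k-1.
Step k = 1:
  phi_11 = rho(1) = -0.1445.
Step k = 2:
  phi_22 = [rho(2) - phi_11 rho(1)] / [1 - phi_11 rho(1)] = [-0.5382 - (-0.1445)(-0.1445)] / [1 - (-0.1445)(-0.1445)]
         = -0.55908025 / 0.97911975 = -0.571.
Therefore phi_{22} = -0.5710.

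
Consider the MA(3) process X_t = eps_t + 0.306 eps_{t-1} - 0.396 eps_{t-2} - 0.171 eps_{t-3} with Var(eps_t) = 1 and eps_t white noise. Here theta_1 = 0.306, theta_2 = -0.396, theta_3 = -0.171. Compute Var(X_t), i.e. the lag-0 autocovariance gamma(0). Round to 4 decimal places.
\gamma(0) = 1.2797

For an MA(q) process X_t = eps_t + sum_i theta_i eps_{t-i} with
Var(eps_t) = sigma^2, the variance is
  gamma(0) = sigma^2 * (1 + sum_i theta_i^2).
  sum_i theta_i^2 = (0.306)^2 + (-0.396)^2 + (-0.171)^2 = 0.093636 + 0.156816 + 0.029241 = 0.279693.
  gamma(0) = 1 * (1 + 0.279693) = 1 * 1.279693 = 1.279693, which rounds to 1.2797.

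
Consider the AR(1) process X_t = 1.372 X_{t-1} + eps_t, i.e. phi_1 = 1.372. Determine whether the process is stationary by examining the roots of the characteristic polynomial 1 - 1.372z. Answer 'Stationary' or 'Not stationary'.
\text{Not stationary}

The AR(p) characteristic polynomial is P(z) = 1 - 1.372z.
Stationarity requires all roots to lie outside the unit circle, i.e. |z| > 1 for every root.
This is linear in z: 1 + (-1.372) z = 0  =>  z = -1/(-1.372) = 0.728863,  |z| = 0.728863.
Moduli of all roots: 0.7289.
All moduli strictly greater than 1? No.
Verdict: Not stationary.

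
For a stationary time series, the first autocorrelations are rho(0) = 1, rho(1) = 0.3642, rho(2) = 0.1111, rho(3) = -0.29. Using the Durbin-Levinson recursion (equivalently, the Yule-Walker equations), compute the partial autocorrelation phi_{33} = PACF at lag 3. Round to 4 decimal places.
\phi_{33} = -0.3720

The PACF at lag k is phi_{kk}, the last component of the solution
to the Yule-Walker system G_k phi = r_k where
  (G_k)_{ij} = rho(|i - j|), (r_k)_i = rho(i), i,j = 1..k.
Equivalently, Durbin-Levinson gives phi_{kk} iteratively:
  phi_{11} = rho(1)
  phi_{kk} = [rho(k) - sum_{j=1..k-1} phi_{k-1,j} rho(k-j)]
            / [1 - sum_{j=1..k-1} phi_{k-1,j} rho(j)],
  phi_{k,j} = phi_{k-1,j} - phi_{kk} phi_{k-1,k-j},  j = 1..k-1.
Step k = 1:
  phi_11 = rho(1) = 0.3642.
Step k = 2:
  phi_22 = [rho(2) - phi_11 rho(1)] / [1 - phi_11 rho(1)] = [0.1111 - (0.3642)(0.3642)] / [1 - (0.3642)(0.3642)]
         = -0.02154164 / 0.86735836 = -0.024836.
  Update: phi_21 = phi_11 - phi_22 phi_11 = 0.3642 - (-0.024836)(0.3642) = 0.373245.
Step k = 3:
  phi_33 = [rho(3) - phi_21 rho(2) - phi_22 rho(1)] / [1 - phi_21 rho(1) - phi_22 rho(2)]
    numerator   = -0.29 - (0.373245)(0.1111) - (-0.024836)(0.3642) = -0.32242231
    denominator = 1 - (0.373245)(0.3642) - (-0.024836)(0.1111) = 0.86682335
  phi_33 = -0.32242231 / 0.86682335 = -0.372.
Therefore phi_{33} = -0.3720.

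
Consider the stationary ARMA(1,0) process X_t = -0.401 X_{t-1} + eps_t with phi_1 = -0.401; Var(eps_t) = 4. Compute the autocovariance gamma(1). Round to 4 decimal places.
\gamma(1) = -1.9113

Multiply the model equation by X_{t-k} and take expectations. With theta_0 = psi_0 = 1 and psi_j the MA(infinity) weights, this gives
  gamma(k) - sum_i phi_i gamma(k-i) = c_k,
  c_k = sigma^2 * sum_{j=k..q} theta_j psi_{j-k}   (c_k = 0 for k > q),
using gamma(-m) = gamma(m).
Pure AR (q = 0): c_0 = sigma^2 = 4, c_k = 0 for k >= 1.
Equations for k = 0 and k = 1 (AR order 1):
  gamma(0) = phi_1 gamma(1) + c_0
  gamma(1) = phi_1 gamma(0) + c_1
Substituting the second into the first: gamma(0) (1 - phi_1^2) = c_0 + phi_1 c_1, so
  gamma(0) = c_0 / (1 - phi_1^2) = 4 / (1 - (-0.401)^2) = 4 / 0.839199 = 4.76645.
  gamma(1) = phi_1 gamma(0) = (-0.401)(4.76645) = -1.911346.
Therefore gamma(1) = -1.9113 (to 4 decimal places).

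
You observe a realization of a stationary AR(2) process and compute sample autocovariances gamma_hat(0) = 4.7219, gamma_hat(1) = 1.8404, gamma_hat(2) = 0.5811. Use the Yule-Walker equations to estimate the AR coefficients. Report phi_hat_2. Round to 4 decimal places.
\hat\phi_{2} = -0.0340

The Yule-Walker equations for an AR(p) process read, in matrix form,
  Gamma_p phi = r_p,   with   (Gamma_p)_{ij} = gamma(|i - j|),
                       (r_p)_i = gamma(i),   i,j = 1..p.
Substitute the sample gammas (Toeplitz matrix and right-hand side of size 2):
  Gamma_p = [[4.7219, 1.8404], [1.8404, 4.7219]]
  r_p     = [1.8404, 0.5811]
Written out:
  4.7219 phi_1 + 1.8404 phi_2 = 1.8404
  1.8404 phi_1 + 4.7219 phi_2 = 0.5811
Solve by Cramer's rule:
  det = gamma(0)^2 - gamma(1)^2 = (4.7219)^2 - (1.8404)^2 = 22.29633961 - 3.38707216 = 18.90926745
  phi_hat_1 = [gamma(1) gamma(0) - gamma(1) gamma(2)] / det = [(1.8404)(4.7219) - (1.8404)(0.5811)] / 18.90926745 = 7.62072832 / 18.90926745 = 0.403
  phi_hat_2 = [gamma(0) gamma(2) - gamma(1)^2] / det = [(4.7219)(0.5811) - (1.8404)^2] / 18.90926745 = -0.64317607 / 18.90926745 = -0.034
So phi_hat = [0.4030, -0.0340].
Therefore phi_hat_2 = -0.0340.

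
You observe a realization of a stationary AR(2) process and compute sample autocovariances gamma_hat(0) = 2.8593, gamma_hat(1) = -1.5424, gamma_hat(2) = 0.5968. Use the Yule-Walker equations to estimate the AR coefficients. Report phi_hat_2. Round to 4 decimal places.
\hat\phi_{2} = -0.1160

The Yule-Walker equations for an AR(p) process read, in matrix form,
  Gamma_p phi = r_p,   with   (Gamma_p)_{ij} = gamma(|i - j|),
                       (r_p)_i = gamma(i),   i,j = 1..p.
Substitute the sample gammas (Toeplitz matrix and right-hand side of size 2):
  Gamma_p = [[2.8593, -1.5424], [-1.5424, 2.8593]]
  r_p     = [-1.5424, 0.5968]
Written out:
  2.8593 phi_1 - 1.5424 phi_2 = -1.5424
  -1.5424 phi_1 + 2.8593 phi_2 = 0.5968
Solve by Cramer's rule:
  det = gamma(0)^2 - gamma(1)^2 = (2.8593)^2 - (-1.5424)^2 = 8.17559649 - 2.37899776 = 5.79659873
  phi_hat_1 = [gamma(1) gamma(0) - gamma(1) gamma(2)] / det = [(-1.5424)(2.8593) - (-1.5424)(0.5968)] / 5.79659873 = -3.48968 / 5.79659873 = -0.602
  phi_hat_2 = [gamma(0) gamma(2) - gamma(1)^2] / det = [(2.8593)(0.5968) - (-1.5424)^2] / 5.79659873 = -0.67256752 / 5.79659873 = -0.116
So phi_hat = [-0.6020, -0.1160].
Therefore phi_hat_2 = -0.1160.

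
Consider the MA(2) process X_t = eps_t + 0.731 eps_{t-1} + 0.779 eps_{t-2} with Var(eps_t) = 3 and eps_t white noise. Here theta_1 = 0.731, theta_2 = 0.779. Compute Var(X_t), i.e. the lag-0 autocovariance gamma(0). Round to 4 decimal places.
\gamma(0) = 6.4236

For an MA(q) process X_t = eps_t + sum_i theta_i eps_{t-i} with
Var(eps_t) = sigma^2, the variance is
  gamma(0) = sigma^2 * (1 + sum_i theta_i^2).
  sum_i theta_i^2 = (0.731)^2 + (0.779)^2 = 0.534361 + 0.606841 = 1.141202.
  gamma(0) = 3 * (1 + 1.141202) = 3 * 2.141202 = 6.423606, which rounds to 6.4236.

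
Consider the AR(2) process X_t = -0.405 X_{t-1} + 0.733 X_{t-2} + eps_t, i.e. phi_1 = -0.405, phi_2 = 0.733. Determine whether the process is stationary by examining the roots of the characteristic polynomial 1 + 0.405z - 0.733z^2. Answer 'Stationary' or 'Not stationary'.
\text{Not stationary}

The AR(p) characteristic polynomial is P(z) = 1 + 0.405z - 0.733z^2.
Stationarity requires all roots to lie outside the unit circle, i.e. |z| > 1 for every root.
Set 1 + (0.405) z + (-0.733) z^2 = 0, i.e. a z^2 + b z + c = 0 with a = -0.733, b = 0.405, c = 1.
Discriminant D = b^2 - 4ac = (0.405)^2 - 4*(-0.733)*1 = 0.164025 - (-2.932) = 3.096025.
D >= 0, so the roots are real: z = (-b +/- sqrt(D)) / (2a) = (-0.405 +/- 1.759552) / (-1.466).
  z_1 = (-0.405 + 1.759552) / (-1.466) = -0.924,   |z_1| = 0.924.
  z_2 = (-0.405 - 1.759552) / (-1.466) = 1.4765,   |z_2| = 1.4765.
Moduli of all roots: 0.9240, 1.4765.
All moduli strictly greater than 1? No.
Verdict: Not stationary.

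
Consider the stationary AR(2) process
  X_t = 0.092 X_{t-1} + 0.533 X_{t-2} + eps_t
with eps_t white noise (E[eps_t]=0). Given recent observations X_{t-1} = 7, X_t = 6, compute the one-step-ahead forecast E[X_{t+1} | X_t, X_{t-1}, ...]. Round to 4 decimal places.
E[X_{t+1} \mid \mathcal F_t] = 4.2830

For an AR(p) model X_t = c + sum_i phi_i X_{t-i} + eps_t, the
one-step-ahead conditional mean is
  E[X_{t+1} | X_t, ...] = c + sum_i phi_i X_{t+1-i}.
Substitute known values:
  E[X_{t+1} | ...] = (0.092) * (6) + (0.533) * (7)
                   = 4.2830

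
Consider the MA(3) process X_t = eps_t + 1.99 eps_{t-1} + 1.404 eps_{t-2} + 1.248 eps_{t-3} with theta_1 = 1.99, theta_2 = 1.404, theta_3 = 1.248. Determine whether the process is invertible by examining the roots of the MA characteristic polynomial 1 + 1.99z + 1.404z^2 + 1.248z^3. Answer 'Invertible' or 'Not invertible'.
\text{Not invertible}

The MA(q) characteristic polynomial is P(z) = 1 + 1.99z + 1.404z^2 + 1.248z^3.
Invertibility requires all roots to lie outside the unit circle, i.e. |z| > 1 for every root.
Degree 3: look for a simple real root z0 first, then factor out (1 - z/z0) and solve the remaining quadratic.
Testing z0 = -0.625: P(-0.625) = 1 + (1.99)(-0.625) + (1.404)(-0.625)^2 + (1.248)(-0.625)^3
  = 1 + (-1.24375) + (0.548437) + (-0.304688) = 0.  So z_0 = -0.625 is a root, |z_0| = 0.625.
Divide out the factor (1 + 1.6 z) = (1 - z/z0) (since 1/z0 = -1.6):
  P(z) = (1 + 1.6 z)(1 + (0.39) z + (0.78) z^2)
  [check: z-coef 0.39 - (-1.6) = 1.99; z^2-coef 0.78 - (-1.6)(0.39) = 1.404; z^3-coef -(-1.6)(0.78) = 1.248.]
Remaining roots from the quadratic factor 1 + (0.39) z + (0.78) z^2:
  Set 1 + (0.39) z + (0.78) z^2 = 0, i.e. a z^2 + b z + c = 0 with a = 0.78, b = 0.39, c = 1.
  Discriminant D = b^2 - 4ac = (0.39)^2 - 4*(0.78)*1 = 0.1521 - (3.12) = -2.9679.
  D < 0, so the roots are the complex-conjugate pair z = (-b +/- i sqrt(-D)) / (2a) = -0.25 +/- 1.1043i.
  For a conjugate pair |z|^2 = z * conj(z) = (product of roots) = c/a = 1/(0.78) = 1.282051, so |z| = sqrt(1.282051) = 1.1323 for both roots.
Moduli of all roots: 0.6250, 1.1323, 1.1323.
All moduli strictly greater than 1? No.
Verdict: Not invertible.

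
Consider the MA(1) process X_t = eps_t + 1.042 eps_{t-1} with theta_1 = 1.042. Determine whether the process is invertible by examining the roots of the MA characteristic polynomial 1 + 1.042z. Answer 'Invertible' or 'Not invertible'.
\text{Not invertible}

The MA(q) characteristic polynomial is P(z) = 1 + 1.042z.
Invertibility requires all roots to lie outside the unit circle, i.e. |z| > 1 for every root.
This is linear in z: 1 + (1.042) z = 0  =>  z = -1/(1.042) = -0.959693,  |z| = 0.959693.
Moduli of all roots: 0.9597.
All moduli strictly greater than 1? No.
Verdict: Not invertible.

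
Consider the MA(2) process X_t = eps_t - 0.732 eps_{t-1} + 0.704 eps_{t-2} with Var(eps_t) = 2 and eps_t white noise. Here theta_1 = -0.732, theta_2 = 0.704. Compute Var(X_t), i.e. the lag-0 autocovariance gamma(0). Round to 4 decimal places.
\gamma(0) = 4.0629

For an MA(q) process X_t = eps_t + sum_i theta_i eps_{t-i} with
Var(eps_t) = sigma^2, the variance is
  gamma(0) = sigma^2 * (1 + sum_i theta_i^2).
  sum_i theta_i^2 = (-0.732)^2 + (0.704)^2 = 0.535824 + 0.495616 = 1.03144.
  gamma(0) = 2 * (1 + 1.03144) = 2 * 2.03144 = 4.06288, which rounds to 4.0629.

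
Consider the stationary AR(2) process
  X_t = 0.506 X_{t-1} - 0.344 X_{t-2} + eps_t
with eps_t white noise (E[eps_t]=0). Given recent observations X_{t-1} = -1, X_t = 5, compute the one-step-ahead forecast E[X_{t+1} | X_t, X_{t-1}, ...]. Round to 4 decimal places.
E[X_{t+1} \mid \mathcal F_t] = 2.8740

For an AR(p) model X_t = c + sum_i phi_i X_{t-i} + eps_t, the
one-step-ahead conditional mean is
  E[X_{t+1} | X_t, ...] = c + sum_i phi_i X_{t+1-i}.
Substitute known values:
  E[X_{t+1} | ...] = (0.506) * (5) + (-0.344) * (-1)
                   = 2.8740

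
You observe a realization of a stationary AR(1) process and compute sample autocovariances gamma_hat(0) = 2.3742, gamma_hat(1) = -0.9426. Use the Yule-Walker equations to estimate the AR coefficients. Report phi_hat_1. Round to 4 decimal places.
\hat\phi_{1} = -0.3970

The Yule-Walker equations for an AR(p) process read, in matrix form,
  Gamma_p phi = r_p,   with   (Gamma_p)_{ij} = gamma(|i - j|),
                       (r_p)_i = gamma(i),   i,j = 1..p.
Substitute the sample gammas (Toeplitz matrix and right-hand side of size 1):
  Gamma_p = [[2.3742]]
  r_p     = [-0.9426]
With p = 1 this is the single equation gamma(0) phi_1 = gamma(1):
  phi_hat_1 = gamma(1) / gamma(0) = -0.9426 / 2.3742 = -0.3970.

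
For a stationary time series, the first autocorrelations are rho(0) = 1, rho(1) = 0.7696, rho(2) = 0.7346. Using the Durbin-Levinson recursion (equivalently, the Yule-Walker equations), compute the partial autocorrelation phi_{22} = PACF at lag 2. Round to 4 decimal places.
\phi_{22} = 0.3491

The PACF at lag k is phi_{kk}, the last component of the solution
to the Yule-Walker system G_k phi = r_k where
  (G_k)_{ij} = rho(|i - j|), (r_k)_i = rho(i), i,j = 1..k.
Equivalently, Durbin-Levinson gives phi_{kk} iteratively:
  phi_{11} = rho(1)
  phi_{kk} = [rho(k) - sum_{j=1..k-1} phi_{k-1,j} rho(k-j)]
            / [1 - sum_{j=1..k-1} phi_{k-1,j} rho(j)],
  phi_{k,j} = phi_{k-1,j} - phi_{kk} phi_{k-1,k-j},  j = 1..k-1.
Step k = 1:
  phi_11 = rho(1) = 0.7696.
Step k = 2:
  phi_22 = [rho(2) - phi_11 rho(1)] / [1 - phi_11 rho(1)] = [0.7346 - (0.7696)(0.7696)] / [1 - (0.7696)(0.7696)]
         = 0.14231584 / 0.40771584 = 0.3491.
Therefore phi_{22} = 0.3491.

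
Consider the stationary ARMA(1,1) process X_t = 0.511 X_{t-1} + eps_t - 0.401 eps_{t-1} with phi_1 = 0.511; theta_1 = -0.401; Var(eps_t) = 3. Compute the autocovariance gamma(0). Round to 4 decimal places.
\gamma(0) = 3.0491

Multiply the model equation by X_{t-k} and take expectations. With theta_0 = psi_0 = 1 and psi_j the MA(infinity) weights, this gives
  gamma(k) - sum_i phi_i gamma(k-i) = c_k,
  c_k = sigma^2 * sum_{j=k..q} theta_j psi_{j-k}   (c_k = 0 for k > q),
using gamma(-m) = gamma(m).
psi-weights needed (psi_j = theta_j + sum_i phi_i psi_{j-i}):
  psi_1 = theta_1 + phi_1 = -0.401 + (0.511) = 0.11
Right-hand sides:
  c_0 = sigma^2 (1 + theta_1 psi_1) = 3 * (1 + (-0.401)(0.11)) = 3 * 0.95589 = 2.86767
  c_1 = sigma^2 theta_1 = 3 * (-0.401) = -1.203
  c_2 = 0
Equations for k = 0 and k = 1 (AR order 1):
  gamma(0) = phi_1 gamma(1) + c_0
  gamma(1) = phi_1 gamma(0) + c_1
Substituting the second into the first: gamma(0) (1 - phi_1^2) = c_0 + phi_1 c_1, so
  gamma(0) = (c_0 + phi_1 c_1) / (1 - phi_1^2) = (2.86767 + (0.511)(-1.203)) / (1 - (0.511)^2) = 2.252937 / 0.738879 = 3.049128.
Therefore gamma(0) = 3.0491 (to 4 decimal places).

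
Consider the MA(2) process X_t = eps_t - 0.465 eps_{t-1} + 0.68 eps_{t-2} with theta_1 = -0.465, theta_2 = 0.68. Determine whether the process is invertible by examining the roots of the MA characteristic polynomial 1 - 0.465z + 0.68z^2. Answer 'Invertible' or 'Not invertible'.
\text{Invertible}

The MA(q) characteristic polynomial is P(z) = 1 - 0.465z + 0.68z^2.
Invertibility requires all roots to lie outside the unit circle, i.e. |z| > 1 for every root.
Set 1 + (-0.465) z + (0.68) z^2 = 0, i.e. a z^2 + b z + c = 0 with a = 0.68, b = -0.465, c = 1.
Discriminant D = b^2 - 4ac = (-0.465)^2 - 4*(0.68)*1 = 0.216225 - (2.72) = -2.503775.
D < 0, so the roots are the complex-conjugate pair z = (-b +/- i sqrt(-D)) / (2a) = 0.3419 +/- 1.1635i.
For a conjugate pair |z|^2 = z * conj(z) = (product of roots) = c/a = 1/(0.68) = 1.470588, so |z| = sqrt(1.470588) = 1.2127 for both roots.
Moduli of all roots: 1.2127, 1.2127.
All moduli strictly greater than 1? Yes.
Verdict: Invertible.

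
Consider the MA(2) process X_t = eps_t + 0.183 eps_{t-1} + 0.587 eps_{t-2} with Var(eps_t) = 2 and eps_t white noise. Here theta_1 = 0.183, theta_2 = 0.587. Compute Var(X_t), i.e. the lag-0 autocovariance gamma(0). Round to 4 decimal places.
\gamma(0) = 2.7561

For an MA(q) process X_t = eps_t + sum_i theta_i eps_{t-i} with
Var(eps_t) = sigma^2, the variance is
  gamma(0) = sigma^2 * (1 + sum_i theta_i^2).
  sum_i theta_i^2 = (0.183)^2 + (0.587)^2 = 0.033489 + 0.344569 = 0.378058.
  gamma(0) = 2 * (1 + 0.378058) = 2 * 1.378058 = 2.756116, which rounds to 2.7561.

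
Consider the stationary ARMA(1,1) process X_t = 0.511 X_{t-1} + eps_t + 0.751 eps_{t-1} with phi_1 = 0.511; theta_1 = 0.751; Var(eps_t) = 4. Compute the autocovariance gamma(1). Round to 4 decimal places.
\gamma(1) = 9.4538

Multiply the model equation by X_{t-k} and take expectations. With theta_0 = psi_0 = 1 and psi_j the MA(infinity) weights, this gives
  gamma(k) - sum_i phi_i gamma(k-i) = c_k,
  c_k = sigma^2 * sum_{j=k..q} theta_j psi_{j-k}   (c_k = 0 for k > q),
using gamma(-m) = gamma(m).
psi-weights needed (psi_j = theta_j + sum_i phi_i psi_{j-i}):
  psi_1 = theta_1 + phi_1 = 0.751 + (0.511) = 1.262
Right-hand sides:
  c_0 = sigma^2 (1 + theta_1 psi_1) = 4 * (1 + (0.751)(1.262)) = 4 * 1.947762 = 7.791048
  c_1 = sigma^2 theta_1 = 4 * (0.751) = 3.004
  c_2 = 0
Equations for k = 0 and k = 1 (AR order 1):
  gamma(0) = phi_1 gamma(1) + c_0
  gamma(1) = phi_1 gamma(0) + c_1
Substituting the second into the first: gamma(0) (1 - phi_1^2) = c_0 + phi_1 c_1, so
  gamma(0) = (c_0 + phi_1 c_1) / (1 - phi_1^2) = (7.791048 + (0.511)(3.004)) / (1 - (0.511)^2) = 9.326092 / 0.738879 = 12.621948.
  gamma(1) = phi_1 gamma(0) + c_1 = (0.511)(12.621948) + (3.004) = 9.453815.
Therefore gamma(1) = 9.4538 (to 4 decimal places).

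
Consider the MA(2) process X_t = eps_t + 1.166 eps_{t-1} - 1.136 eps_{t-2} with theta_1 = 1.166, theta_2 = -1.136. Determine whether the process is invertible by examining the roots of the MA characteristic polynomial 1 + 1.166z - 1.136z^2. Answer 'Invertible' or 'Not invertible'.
\text{Not invertible}

The MA(q) characteristic polynomial is P(z) = 1 + 1.166z - 1.136z^2.
Invertibility requires all roots to lie outside the unit circle, i.e. |z| > 1 for every root.
Set 1 + (1.166) z + (-1.136) z^2 = 0, i.e. a z^2 + b z + c = 0 with a = -1.136, b = 1.166, c = 1.
Discriminant D = b^2 - 4ac = (1.166)^2 - 4*(-1.136)*1 = 1.359556 - (-4.544) = 5.903556.
D >= 0, so the roots are real: z = (-b +/- sqrt(D)) / (2a) = (-1.166 +/- 2.429723) / (-2.272).
  z_1 = (-1.166 + 2.429723) / (-2.272) = -0.5562,   |z_1| = 0.5562.
  z_2 = (-1.166 - 2.429723) / (-2.272) = 1.5826,   |z_2| = 1.5826.
Moduli of all roots: 0.5562, 1.5826.
All moduli strictly greater than 1? No.
Verdict: Not invertible.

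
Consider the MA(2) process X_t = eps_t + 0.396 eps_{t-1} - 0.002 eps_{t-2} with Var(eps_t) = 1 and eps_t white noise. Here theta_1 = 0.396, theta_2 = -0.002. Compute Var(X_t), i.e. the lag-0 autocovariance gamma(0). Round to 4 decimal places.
\gamma(0) = 1.1568

For an MA(q) process X_t = eps_t + sum_i theta_i eps_{t-i} with
Var(eps_t) = sigma^2, the variance is
  gamma(0) = sigma^2 * (1 + sum_i theta_i^2).
  sum_i theta_i^2 = (0.396)^2 + (-0.002)^2 = 0.156816 + 0.000004 = 0.15682.
  gamma(0) = 1 * (1 + 0.15682) = 1 * 1.15682 = 1.15682, which rounds to 1.1568.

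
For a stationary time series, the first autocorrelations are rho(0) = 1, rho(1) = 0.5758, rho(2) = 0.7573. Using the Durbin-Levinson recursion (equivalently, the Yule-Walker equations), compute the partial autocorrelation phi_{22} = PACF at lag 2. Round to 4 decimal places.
\phi_{22} = 0.6369

The PACF at lag k is phi_{kk}, the last component of the solution
to the Yule-Walker system G_k phi = r_k where
  (G_k)_{ij} = rho(|i - j|), (r_k)_i = rho(i), i,j = 1..k.
Equivalently, Durbin-Levinson gives phi_{kk} iteratively:
  phi_{11} = rho(1)
  phi_{kk} = [rho(k) - sum_{j=1..k-1} phi_{k-1,j} rho(k-j)]
            / [1 - sum_{j=1..k-1} phi_{k-1,j} rho(j)],
  phi_{k,j} = phi_{k-1,j} - phi_{kk} phi_{k-1,k-j},  j = 1..k-1.
Step k = 1:
  phi_11 = rho(1) = 0.5758.
Step k = 2:
  phi_22 = [rho(2) - phi_11 rho(1)] / [1 - phi_11 rho(1)] = [0.7573 - (0.5758)(0.5758)] / [1 - (0.5758)(0.5758)]
         = 0.42575436 / 0.66845436 = 0.6369.
Therefore phi_{22} = 0.6369.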